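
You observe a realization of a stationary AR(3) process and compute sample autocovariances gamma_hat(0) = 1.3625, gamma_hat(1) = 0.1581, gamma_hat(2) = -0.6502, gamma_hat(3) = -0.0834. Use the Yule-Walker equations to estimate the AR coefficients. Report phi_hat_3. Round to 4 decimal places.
\hat\phi_{3} = 0.1070

The Yule-Walker equations for an AR(p) process read, in matrix form,
  Gamma_p phi = r_p,   with   (Gamma_p)_{ij} = gamma(|i - j|),
                       (r_p)_i = gamma(i),   i,j = 1..p.
Substitute the sample gammas (Toeplitz matrix and right-hand side of size 3):
  Gamma_p = [[1.3625, 0.1581, -0.6502], [0.1581, 1.3625, 0.1581], [-0.6502, 0.1581, 1.3625]]
  r_p     = [0.1581, -0.6502, -0.0834]
Written out (R1..R3):
  (R1) 1.3625 phi_1 + 0.1581 phi_2 - 0.6502 phi_3 = 0.1581
  (R2) 0.1581 phi_1 + 1.3625 phi_2 + 0.1581 phi_3 = -0.6502
  (R3) -0.6502 phi_1 + 0.1581 phi_2 + 1.3625 phi_3 = -0.0834
Gaussian elimination:
  R2 <- R2 - (0.1581/1.3625) R1 = R2 - (0.116037) R1:  1.344155 phi_2 + 0.233547 phi_3 = -0.668545
  R3 <- R3 - (-0.6502/1.3625) R1 = R3 - (-0.477211) R1:  0.233547 phi_2 + 1.052217 phi_3 = -0.007953
  R3 <- R3 - (0.233547/1.344155) R2 = R3 - (0.17375) R2:  1.011639 phi_3 = 0.108207
Back-substitution:
  phi_hat_3 = 0.108207 / 1.011639 = 0.106962
  phi_hat_2 = (-0.668545 - (0.233547)(0.106962)) / 1.344155 = -0.515957
  phi_hat_1 = (0.1581 - (0.1581)(-0.515957) - (-0.6502)(0.106962)) / 1.3625 = 0.22695
So phi_hat = [0.2270, -0.5160, 0.1070].
Therefore phi_hat_3 = 0.1070.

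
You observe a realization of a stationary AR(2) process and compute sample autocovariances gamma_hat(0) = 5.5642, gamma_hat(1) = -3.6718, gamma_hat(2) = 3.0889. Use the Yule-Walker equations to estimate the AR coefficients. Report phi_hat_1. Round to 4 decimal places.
\hat\phi_{1} = -0.5200

The Yule-Walker equations for an AR(p) process read, in matrix form,
  Gamma_p phi = r_p,   with   (Gamma_p)_{ij} = gamma(|i - j|),
                       (r_p)_i = gamma(i),   i,j = 1..p.
Substitute the sample gammas (Toeplitz matrix and right-hand side of size 2):
  Gamma_p = [[5.5642, -3.6718], [-3.6718, 5.5642]]
  r_p     = [-3.6718, 3.0889]
Written out:
  5.5642 phi_1 - 3.6718 phi_2 = -3.6718
  -3.6718 phi_1 + 5.5642 phi_2 = 3.0889
Solve by Cramer's rule:
  det = gamma(0)^2 - gamma(1)^2 = (5.5642)^2 - (-3.6718)^2 = 30.96032164 - 13.48211524 = 17.4782064
  phi_hat_1 = [gamma(1) gamma(0) - gamma(1) gamma(2)] / det = [(-3.6718)(5.5642) - (-3.6718)(3.0889)] / 17.4782064 = -9.08880654 / 17.4782064 = -0.52
  phi_hat_2 = [gamma(0) gamma(2) - gamma(1)^2] / det = [(5.5642)(3.0889) - (-3.6718)^2] / 17.4782064 = 3.70514214 / 17.4782064 = 0.212
So phi_hat = [-0.5200, 0.2120].
Therefore phi_hat_1 = -0.5200.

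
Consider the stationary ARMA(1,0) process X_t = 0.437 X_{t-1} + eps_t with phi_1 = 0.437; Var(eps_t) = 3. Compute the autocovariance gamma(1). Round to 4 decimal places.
\gamma(1) = 1.6205

Multiply the model equation by X_{t-k} and take expectations. With theta_0 = psi_0 = 1 and psi_j the MA(infinity) weights, this gives
  gamma(k) - sum_i phi_i gamma(k-i) = c_k,
  c_k = sigma^2 * sum_{j=k..q} theta_j psi_{j-k}   (c_k = 0 for k > q),
using gamma(-m) = gamma(m).
Pure AR (q = 0): c_0 = sigma^2 = 3, c_k = 0 for k >= 1.
Equations for k = 0 and k = 1 (AR order 1):
  gamma(0) = phi_1 gamma(1) + c_0
  gamma(1) = phi_1 gamma(0) + c_1
Substituting the second into the first: gamma(0) (1 - phi_1^2) = c_0 + phi_1 c_1, so
  gamma(0) = c_0 / (1 - phi_1^2) = 3 / (1 - (0.437)^2) = 3 / 0.809031 = 3.70814.
  gamma(1) = phi_1 gamma(0) = (0.437)(3.70814) = 1.620457.
Therefore gamma(1) = 1.6205 (to 4 decimal places).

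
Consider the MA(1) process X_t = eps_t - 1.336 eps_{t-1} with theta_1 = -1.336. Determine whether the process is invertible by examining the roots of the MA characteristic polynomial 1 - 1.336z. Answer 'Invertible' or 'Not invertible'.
\text{Not invertible}

The MA(q) characteristic polynomial is P(z) = 1 - 1.336z.
Invertibility requires all roots to lie outside the unit circle, i.e. |z| > 1 for every root.
This is linear in z: 1 + (-1.336) z = 0  =>  z = -1/(-1.336) = 0.748503,  |z| = 0.748503.
Moduli of all roots: 0.7485.
All moduli strictly greater than 1? No.
Verdict: Not invertible.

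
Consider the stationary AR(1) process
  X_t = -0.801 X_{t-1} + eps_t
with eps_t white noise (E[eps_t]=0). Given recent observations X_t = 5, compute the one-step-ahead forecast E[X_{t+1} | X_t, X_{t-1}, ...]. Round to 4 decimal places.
E[X_{t+1} \mid \mathcal F_t] = -4.0050

For an AR(p) model X_t = c + sum_i phi_i X_{t-i} + eps_t, the
one-step-ahead conditional mean is
  E[X_{t+1} | X_t, ...] = c + sum_i phi_i X_{t+1-i}.
Substitute known values:
  E[X_{t+1} | ...] = (-0.801) * (5)
                   = -4.0050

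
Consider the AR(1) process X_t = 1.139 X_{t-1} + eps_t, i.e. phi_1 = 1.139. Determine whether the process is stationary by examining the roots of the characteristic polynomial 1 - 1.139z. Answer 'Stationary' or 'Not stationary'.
\text{Not stationary}

The AR(p) characteristic polynomial is P(z) = 1 - 1.139z.
Stationarity requires all roots to lie outside the unit circle, i.e. |z| > 1 for every root.
This is linear in z: 1 + (-1.139) z = 0  =>  z = -1/(-1.139) = 0.877963,  |z| = 0.877963.
Moduli of all roots: 0.8780.
All moduli strictly greater than 1? No.
Verdict: Not stationary.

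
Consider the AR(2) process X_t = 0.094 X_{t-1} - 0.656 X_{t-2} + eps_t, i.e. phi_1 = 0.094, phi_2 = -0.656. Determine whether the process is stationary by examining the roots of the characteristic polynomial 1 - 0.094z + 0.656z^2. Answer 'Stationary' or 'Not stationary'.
\text{Stationary}

The AR(p) characteristic polynomial is P(z) = 1 - 0.094z + 0.656z^2.
Stationarity requires all roots to lie outside the unit circle, i.e. |z| > 1 for every root.
Set 1 + (-0.094) z + (0.656) z^2 = 0, i.e. a z^2 + b z + c = 0 with a = 0.656, b = -0.094, c = 1.
Discriminant D = b^2 - 4ac = (-0.094)^2 - 4*(0.656)*1 = 0.008836 - (2.624) = -2.615164.
D < 0, so the roots are the complex-conjugate pair z = (-b +/- i sqrt(-D)) / (2a) = 0.0716 +/- 1.2326i.
For a conjugate pair |z|^2 = z * conj(z) = (product of roots) = c/a = 1/(0.656) = 1.52439, so |z| = sqrt(1.52439) = 1.2347 for both roots.
Moduli of all roots: 1.2347, 1.2347.
All moduli strictly greater than 1? Yes.
Verdict: Stationary.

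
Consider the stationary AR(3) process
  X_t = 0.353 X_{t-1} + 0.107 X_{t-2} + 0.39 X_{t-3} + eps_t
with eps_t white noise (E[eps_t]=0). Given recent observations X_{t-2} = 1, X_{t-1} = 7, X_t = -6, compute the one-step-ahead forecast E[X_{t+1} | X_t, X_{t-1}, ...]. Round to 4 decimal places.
E[X_{t+1} \mid \mathcal F_t] = -0.9790

For an AR(p) model X_t = c + sum_i phi_i X_{t-i} + eps_t, the
one-step-ahead conditional mean is
  E[X_{t+1} | X_t, ...] = c + sum_i phi_i X_{t+1-i}.
Substitute known values:
  E[X_{t+1} | ...] = (0.353) * (-6) + (0.107) * (7) + (0.39) * (1)
                   = -0.9790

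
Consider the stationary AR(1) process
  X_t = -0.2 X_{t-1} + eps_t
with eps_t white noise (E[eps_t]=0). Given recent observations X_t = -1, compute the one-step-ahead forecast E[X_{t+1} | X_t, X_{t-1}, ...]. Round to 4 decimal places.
E[X_{t+1} \mid \mathcal F_t] = 0.2000

For an AR(p) model X_t = c + sum_i phi_i X_{t-i} + eps_t, the
one-step-ahead conditional mean is
  E[X_{t+1} | X_t, ...] = c + sum_i phi_i X_{t+1-i}.
Substitute known values:
  E[X_{t+1} | ...] = (-0.2) * (-1)
                   = 0.2000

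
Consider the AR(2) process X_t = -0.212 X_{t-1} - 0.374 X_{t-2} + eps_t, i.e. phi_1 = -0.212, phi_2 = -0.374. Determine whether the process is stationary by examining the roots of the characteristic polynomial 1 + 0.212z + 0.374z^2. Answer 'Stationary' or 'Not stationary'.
\text{Stationary}

The AR(p) characteristic polynomial is P(z) = 1 + 0.212z + 0.374z^2.
Stationarity requires all roots to lie outside the unit circle, i.e. |z| > 1 for every root.
Set 1 + (0.212) z + (0.374) z^2 = 0, i.e. a z^2 + b z + c = 0 with a = 0.374, b = 0.212, c = 1.
Discriminant D = b^2 - 4ac = (0.212)^2 - 4*(0.374)*1 = 0.044944 - (1.496) = -1.451056.
D < 0, so the roots are the complex-conjugate pair z = (-b +/- i sqrt(-D)) / (2a) = -0.2834 +/- 1.6104i.
For a conjugate pair |z|^2 = z * conj(z) = (product of roots) = c/a = 1/(0.374) = 2.673797, so |z| = sqrt(2.673797) = 1.6352 for both roots.
Moduli of all roots: 1.6352, 1.6352.
All moduli strictly greater than 1? Yes.
Verdict: Stationary.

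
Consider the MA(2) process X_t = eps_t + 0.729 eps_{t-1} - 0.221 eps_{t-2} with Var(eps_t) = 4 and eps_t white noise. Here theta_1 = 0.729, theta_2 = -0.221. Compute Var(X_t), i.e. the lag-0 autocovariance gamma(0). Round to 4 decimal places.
\gamma(0) = 6.3211

For an MA(q) process X_t = eps_t + sum_i theta_i eps_{t-i} with
Var(eps_t) = sigma^2, the variance is
  gamma(0) = sigma^2 * (1 + sum_i theta_i^2).
  sum_i theta_i^2 = (0.729)^2 + (-0.221)^2 = 0.531441 + 0.048841 = 0.580282.
  gamma(0) = 4 * (1 + 0.580282) = 4 * 1.580282 = 6.321128, which rounds to 6.3211.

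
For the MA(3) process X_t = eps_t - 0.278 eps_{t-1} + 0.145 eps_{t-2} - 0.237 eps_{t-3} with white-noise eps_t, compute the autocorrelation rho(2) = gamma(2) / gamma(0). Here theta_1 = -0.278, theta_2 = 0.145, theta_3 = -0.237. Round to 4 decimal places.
\rho(2) = 0.1827

For an MA(q) process with theta_0 = 1, the autocovariance is
  gamma(k) = sigma^2 * sum_{i=0..q-k} theta_i * theta_{i+k},
and rho(k) = gamma(k) / gamma(0). Sigma^2 cancels.
  numerator   = (1)*(0.145) + (-0.278)*(-0.237) = 0.210886.
  denominator = (1)^2 + (-0.278)^2 + (0.145)^2 + (-0.237)^2 = 1.154478.
  rho(2) = 0.210886 / 1.154478 = 0.1827.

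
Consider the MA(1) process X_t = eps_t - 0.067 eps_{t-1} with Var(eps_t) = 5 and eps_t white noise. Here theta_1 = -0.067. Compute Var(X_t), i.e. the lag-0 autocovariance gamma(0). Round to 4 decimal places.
\gamma(0) = 5.0224

For an MA(q) process X_t = eps_t + sum_i theta_i eps_{t-i} with
Var(eps_t) = sigma^2, the variance is
  gamma(0) = sigma^2 * (1 + sum_i theta_i^2).
  sum_i theta_i^2 = (-0.067)^2 = 0.004489.
  gamma(0) = 5 * (1 + 0.004489) = 5 * 1.004489 = 5.022445, which rounds to 5.0224.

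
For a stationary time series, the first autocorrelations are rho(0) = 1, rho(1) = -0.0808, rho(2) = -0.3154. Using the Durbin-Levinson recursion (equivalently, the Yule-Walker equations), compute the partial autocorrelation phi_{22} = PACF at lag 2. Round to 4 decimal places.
\phi_{22} = -0.3240

The PACF at lag k is phi_{kk}, the last component of the solution
to the Yule-Walker system G_k phi = r_k where
  (G_k)_{ij} = rho(|i - j|), (r_k)_i = rho(i), i,j = 1..k.
Equivalently, Durbin-Levinson gives phi_{kk} iteratively:
  phi_{11} = rho(1)
  phi_{kk} = [rho(k) - sum_{j=1..k-1} phi_{k-1,j} rho(k-j)]
            / [1 - sum_{j=1..k-1} phi_{k-1,j} rho(j)],
  phi_{k,j} = phi_{k-1,j} - phi_{kk} phi_{k-1,k-j},  j = 1..k-1.
Step k = 1:
  phi_11 = rho(1) = -0.0808.
Step k = 2:
  phi_22 = [rho(2) - phi_11 rho(1)] / [1 - phi_11 rho(1)] = [-0.3154 - (-0.0808)(-0.0808)] / [1 - (-0.0808)(-0.0808)]
         = -0.32192864 / 0.99347136 = -0.324.
Therefore phi_{22} = -0.3240.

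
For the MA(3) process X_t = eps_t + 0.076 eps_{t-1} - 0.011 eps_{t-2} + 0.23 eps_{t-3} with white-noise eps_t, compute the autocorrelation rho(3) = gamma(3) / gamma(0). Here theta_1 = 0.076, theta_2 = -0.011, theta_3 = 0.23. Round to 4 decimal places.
\rho(3) = 0.2172

For an MA(q) process with theta_0 = 1, the autocovariance is
  gamma(k) = sigma^2 * sum_{i=0..q-k} theta_i * theta_{i+k},
and rho(k) = gamma(k) / gamma(0). Sigma^2 cancels.
  numerator   = (1)*(0.23) = 0.23.
  denominator = (1)^2 + (0.076)^2 + (-0.011)^2 + (0.23)^2 = 1.058797.
  rho(3) = 0.23 / 1.058797 = 0.2172.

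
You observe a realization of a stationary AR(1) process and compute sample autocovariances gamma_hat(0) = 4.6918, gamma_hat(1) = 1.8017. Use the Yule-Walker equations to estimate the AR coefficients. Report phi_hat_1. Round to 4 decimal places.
\hat\phi_{1} = 0.3840

The Yule-Walker equations for an AR(p) process read, in matrix form,
  Gamma_p phi = r_p,   with   (Gamma_p)_{ij} = gamma(|i - j|),
                       (r_p)_i = gamma(i),   i,j = 1..p.
Substitute the sample gammas (Toeplitz matrix and right-hand side of size 1):
  Gamma_p = [[4.6918]]
  r_p     = [1.8017]
With p = 1 this is the single equation gamma(0) phi_1 = gamma(1):
  phi_hat_1 = gamma(1) / gamma(0) = 1.8017 / 4.6918 = 0.3840.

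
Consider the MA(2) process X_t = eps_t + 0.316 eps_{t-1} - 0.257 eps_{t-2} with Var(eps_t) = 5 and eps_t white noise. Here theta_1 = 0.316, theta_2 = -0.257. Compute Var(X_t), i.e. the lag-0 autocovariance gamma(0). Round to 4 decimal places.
\gamma(0) = 5.8295

For an MA(q) process X_t = eps_t + sum_i theta_i eps_{t-i} with
Var(eps_t) = sigma^2, the variance is
  gamma(0) = sigma^2 * (1 + sum_i theta_i^2).
  sum_i theta_i^2 = (0.316)^2 + (-0.257)^2 = 0.099856 + 0.066049 = 0.165905.
  gamma(0) = 5 * (1 + 0.165905) = 5 * 1.165905 = 5.829525, which rounds to 5.8295.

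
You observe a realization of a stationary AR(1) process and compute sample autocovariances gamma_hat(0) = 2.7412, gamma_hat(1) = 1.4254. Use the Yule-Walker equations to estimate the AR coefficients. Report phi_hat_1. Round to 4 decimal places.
\hat\phi_{1} = 0.5200

The Yule-Walker equations for an AR(p) process read, in matrix form,
  Gamma_p phi = r_p,   with   (Gamma_p)_{ij} = gamma(|i - j|),
                       (r_p)_i = gamma(i),   i,j = 1..p.
Substitute the sample gammas (Toeplitz matrix and right-hand side of size 1):
  Gamma_p = [[2.7412]]
  r_p     = [1.4254]
With p = 1 this is the single equation gamma(0) phi_1 = gamma(1):
  phi_hat_1 = gamma(1) / gamma(0) = 1.4254 / 2.7412 = 0.5200.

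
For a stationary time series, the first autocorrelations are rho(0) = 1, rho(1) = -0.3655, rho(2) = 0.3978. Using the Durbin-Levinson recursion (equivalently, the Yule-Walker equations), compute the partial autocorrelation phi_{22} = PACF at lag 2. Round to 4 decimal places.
\phi_{22} = 0.3049

The PACF at lag k is phi_{kk}, the last component of the solution
to the Yule-Walker system G_k phi = r_k where
  (G_k)_{ij} = rho(|i - j|), (r_k)_i = rho(i), i,j = 1..k.
Equivalently, Durbin-Levinson gives phi_{kk} iteratively:
  phi_{11} = rho(1)
  phi_{kk} = [rho(k) - sum_{j=1..k-1} phi_{k-1,j} rho(k-j)]
            / [1 - sum_{j=1..k-1} phi_{k-1,j} rho(j)],
  phi_{k,j} = phi_{k-1,j} - phi_{kk} phi_{k-1,k-j},  j = 1..k-1.
Step k = 1:
  phi_11 = rho(1) = -0.3655.
Step k = 2:
  phi_22 = [rho(2) - phi_11 rho(1)] / [1 - phi_11 rho(1)] = [0.3978 - (-0.3655)(-0.3655)] / [1 - (-0.3655)(-0.3655)]
         = 0.26420975 / 0.86640975 = 0.3049.
Therefore phi_{22} = 0.3049.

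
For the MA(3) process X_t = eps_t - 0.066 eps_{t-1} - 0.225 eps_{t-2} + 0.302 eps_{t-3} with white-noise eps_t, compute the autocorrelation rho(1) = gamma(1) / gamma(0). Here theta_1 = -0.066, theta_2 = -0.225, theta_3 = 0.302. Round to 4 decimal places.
\rho(1) = -0.1039

For an MA(q) process with theta_0 = 1, the autocovariance is
  gamma(k) = sigma^2 * sum_{i=0..q-k} theta_i * theta_{i+k},
and rho(k) = gamma(k) / gamma(0). Sigma^2 cancels.
  numerator   = (1)*(-0.066) + (-0.066)*(-0.225) + (-0.225)*(0.302) = -0.1191.
  denominator = (1)^2 + (-0.066)^2 + (-0.225)^2 + (0.302)^2 = 1.146185.
  rho(1) = -0.1191 / 1.146185 = -0.1039.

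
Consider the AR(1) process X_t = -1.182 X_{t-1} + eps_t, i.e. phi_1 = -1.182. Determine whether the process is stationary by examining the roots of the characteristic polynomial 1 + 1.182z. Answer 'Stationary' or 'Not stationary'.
\text{Not stationary}

The AR(p) characteristic polynomial is P(z) = 1 + 1.182z.
Stationarity requires all roots to lie outside the unit circle, i.e. |z| > 1 for every root.
This is linear in z: 1 + (1.182) z = 0  =>  z = -1/(1.182) = -0.846024,  |z| = 0.846024.
Moduli of all roots: 0.8460.
All moduli strictly greater than 1? No.
Verdict: Not stationary.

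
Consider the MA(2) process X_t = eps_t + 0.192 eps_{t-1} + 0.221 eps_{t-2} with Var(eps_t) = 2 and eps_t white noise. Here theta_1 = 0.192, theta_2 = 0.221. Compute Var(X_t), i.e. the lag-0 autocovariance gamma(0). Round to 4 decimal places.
\gamma(0) = 2.1714

For an MA(q) process X_t = eps_t + sum_i theta_i eps_{t-i} with
Var(eps_t) = sigma^2, the variance is
  gamma(0) = sigma^2 * (1 + sum_i theta_i^2).
  sum_i theta_i^2 = (0.192)^2 + (0.221)^2 = 0.036864 + 0.048841 = 0.085705.
  gamma(0) = 2 * (1 + 0.085705) = 2 * 1.085705 = 2.17141, which rounds to 2.1714.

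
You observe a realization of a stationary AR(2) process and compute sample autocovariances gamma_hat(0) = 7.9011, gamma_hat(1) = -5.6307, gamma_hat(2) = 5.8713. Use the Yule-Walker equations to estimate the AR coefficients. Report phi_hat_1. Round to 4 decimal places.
\hat\phi_{1} = -0.3720

The Yule-Walker equations for an AR(p) process read, in matrix form,
  Gamma_p phi = r_p,   with   (Gamma_p)_{ij} = gamma(|i - j|),
                       (r_p)_i = gamma(i),   i,j = 1..p.
Substitute the sample gammas (Toeplitz matrix and right-hand side of size 2):
  Gamma_p = [[7.9011, -5.6307], [-5.6307, 7.9011]]
  r_p     = [-5.6307, 5.8713]
Written out:
  7.9011 phi_1 - 5.6307 phi_2 = -5.6307
  -5.6307 phi_1 + 7.9011 phi_2 = 5.8713
Solve by Cramer's rule:
  det = gamma(0)^2 - gamma(1)^2 = (7.9011)^2 - (-5.6307)^2 = 62.42738121 - 31.70478249 = 30.72259872
  phi_hat_1 = [gamma(1) gamma(0) - gamma(1) gamma(2)] / det = [(-5.6307)(7.9011) - (-5.6307)(5.8713)] / 30.72259872 = -11.42919486 / 30.72259872 = -0.372
  phi_hat_2 = [gamma(0) gamma(2) - gamma(1)^2] / det = [(7.9011)(5.8713) - (-5.6307)^2] / 30.72259872 = 14.68494594 / 30.72259872 = 0.478
So phi_hat = [-0.3720, 0.4780].
Therefore phi_hat_1 = -0.3720.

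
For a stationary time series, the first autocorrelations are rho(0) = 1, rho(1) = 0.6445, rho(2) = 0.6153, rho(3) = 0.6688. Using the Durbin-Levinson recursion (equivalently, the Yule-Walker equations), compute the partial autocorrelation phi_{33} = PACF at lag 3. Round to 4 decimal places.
\phi_{33} = 0.3631

The PACF at lag k is phi_{kk}, the last component of the solution
to the Yule-Walker system G_k phi = r_k where
  (G_k)_{ij} = rho(|i - j|), (r_k)_i = rho(i), i,j = 1..k.
Equivalently, Durbin-Levinson gives phi_{kk} iteratively:
  phi_{11} = rho(1)
  phi_{kk} = [rho(k) - sum_{j=1..k-1} phi_{k-1,j} rho(k-j)]
            / [1 - sum_{j=1..k-1} phi_{k-1,j} rho(j)],
  phi_{k,j} = phi_{k-1,j} - phi_{kk} phi_{k-1,k-j},  j = 1..k-1.
Step k = 1:
  phi_11 = rho(1) = 0.6445.
Step k = 2:
  phi_22 = [rho(2) - phi_11 rho(1)] / [1 - phi_11 rho(1)] = [0.6153 - (0.6445)(0.6445)] / [1 - (0.6445)(0.6445)]
         = 0.19991975 / 0.58461975 = 0.341965.
  Update: phi_21 = phi_11 - phi_22 phi_11 = 0.6445 - (0.341965)(0.6445) = 0.424103.
Step k = 3:
  phi_33 = [rho(3) - phi_21 rho(2) - phi_22 rho(1)] / [1 - phi_21 rho(1) - phi_22 rho(2)]
    numerator   = 0.6688 - (0.424103)(0.6153) - (0.341965)(0.6445) = 0.18745253
    denominator = 1 - (0.424103)(0.6445) - (0.341965)(0.6153) = 0.5162541
  phi_33 = 0.18745253 / 0.5162541 = 0.3631.
Therefore phi_{33} = 0.3631.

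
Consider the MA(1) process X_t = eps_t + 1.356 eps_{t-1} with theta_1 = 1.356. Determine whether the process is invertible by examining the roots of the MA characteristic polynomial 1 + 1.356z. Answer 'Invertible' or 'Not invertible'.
\text{Not invertible}

The MA(q) characteristic polynomial is P(z) = 1 + 1.356z.
Invertibility requires all roots to lie outside the unit circle, i.e. |z| > 1 for every root.
This is linear in z: 1 + (1.356) z = 0  =>  z = -1/(1.356) = -0.737463,  |z| = 0.737463.
Moduli of all roots: 0.7375.
All moduli strictly greater than 1? No.
Verdict: Not invertible.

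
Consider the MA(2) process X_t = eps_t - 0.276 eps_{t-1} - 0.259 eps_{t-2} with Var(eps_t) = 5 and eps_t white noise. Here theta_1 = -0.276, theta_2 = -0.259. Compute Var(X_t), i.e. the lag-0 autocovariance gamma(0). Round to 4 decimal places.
\gamma(0) = 5.7163

For an MA(q) process X_t = eps_t + sum_i theta_i eps_{t-i} with
Var(eps_t) = sigma^2, the variance is
  gamma(0) = sigma^2 * (1 + sum_i theta_i^2).
  sum_i theta_i^2 = (-0.276)^2 + (-0.259)^2 = 0.076176 + 0.067081 = 0.143257.
  gamma(0) = 5 * (1 + 0.143257) = 5 * 1.143257 = 5.716285, which rounds to 5.7163.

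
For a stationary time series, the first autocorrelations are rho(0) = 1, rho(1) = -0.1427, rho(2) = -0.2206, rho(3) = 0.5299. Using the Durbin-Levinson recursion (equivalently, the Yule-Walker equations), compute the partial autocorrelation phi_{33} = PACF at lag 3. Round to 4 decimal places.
\phi_{33} = 0.4950

The PACF at lag k is phi_{kk}, the last component of the solution
to the Yule-Walker system G_k phi = r_k where
  (G_k)_{ij} = rho(|i - j|), (r_k)_i = rho(i), i,j = 1..k.
Equivalently, Durbin-Levinson gives phi_{kk} iteratively:
  phi_{11} = rho(1)
  phi_{kk} = [rho(k) - sum_{j=1..k-1} phi_{k-1,j} rho(k-j)]
            / [1 - sum_{j=1..k-1} phi_{k-1,j} rho(j)],
  phi_{k,j} = phi_{k-1,j} - phi_{kk} phi_{k-1,k-j},  j = 1..k-1.
Step k = 1:
  phi_11 = rho(1) = -0.1427.
Step k = 2:
  phi_22 = [rho(2) - phi_11 rho(1)] / [1 - phi_11 rho(1)] = [-0.2206 - (-0.1427)(-0.1427)] / [1 - (-0.1427)(-0.1427)]
         = -0.24096329 / 0.97963671 = -0.245972.
  Update: phi_21 = phi_11 - phi_22 phi_11 = -0.1427 - (-0.245972)(-0.1427) = -0.1778.
Step k = 3:
  phi_33 = [rho(3) - phi_21 rho(2) - phi_22 rho(1)] / [1 - phi_21 rho(1) - phi_22 rho(2)]
    numerator   = 0.5299 - (-0.1778)(-0.2206) - (-0.245972)(-0.1427) = 0.45557705
    denominator = 1 - (-0.1778)(-0.1427) - (-0.245972)(-0.2206) = 0.92036647
  phi_33 = 0.45557705 / 0.92036647 = 0.495.
Therefore phi_{33} = 0.4950.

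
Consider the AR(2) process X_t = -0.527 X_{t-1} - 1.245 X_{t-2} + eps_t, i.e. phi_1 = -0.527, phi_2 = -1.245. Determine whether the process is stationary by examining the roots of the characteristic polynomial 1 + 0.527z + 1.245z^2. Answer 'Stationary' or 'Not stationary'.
\text{Not stationary}

The AR(p) characteristic polynomial is P(z) = 1 + 0.527z + 1.245z^2.
Stationarity requires all roots to lie outside the unit circle, i.e. |z| > 1 for every root.
Set 1 + (0.527) z + (1.245) z^2 = 0, i.e. a z^2 + b z + c = 0 with a = 1.245, b = 0.527, c = 1.
Discriminant D = b^2 - 4ac = (0.527)^2 - 4*(1.245)*1 = 0.277729 - (4.98) = -4.702271.
D < 0, so the roots are the complex-conjugate pair z = (-b +/- i sqrt(-D)) / (2a) = -0.2116 +/- 0.8709i.
For a conjugate pair |z|^2 = z * conj(z) = (product of roots) = c/a = 1/(1.245) = 0.803213, so |z| = sqrt(0.803213) = 0.8962 for both roots.
Moduli of all roots: 0.8962, 0.8962.
All moduli strictly greater than 1? No.
Verdict: Not stationary.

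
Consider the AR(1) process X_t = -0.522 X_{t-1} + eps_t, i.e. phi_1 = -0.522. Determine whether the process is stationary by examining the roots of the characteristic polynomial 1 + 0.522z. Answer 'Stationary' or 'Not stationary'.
\text{Stationary}

The AR(p) characteristic polynomial is P(z) = 1 + 0.522z.
Stationarity requires all roots to lie outside the unit circle, i.e. |z| > 1 for every root.
This is linear in z: 1 + (0.522) z = 0  =>  z = -1/(0.522) = -1.915709,  |z| = 1.915709.
Moduli of all roots: 1.9157.
All moduli strictly greater than 1? Yes.
Verdict: Stationary.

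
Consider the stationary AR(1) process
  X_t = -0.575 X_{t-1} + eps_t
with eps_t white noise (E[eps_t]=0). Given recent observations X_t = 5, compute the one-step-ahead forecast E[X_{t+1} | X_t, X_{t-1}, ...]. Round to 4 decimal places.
E[X_{t+1} \mid \mathcal F_t] = -2.8750

For an AR(p) model X_t = c + sum_i phi_i X_{t-i} + eps_t, the
one-step-ahead conditional mean is
  E[X_{t+1} | X_t, ...] = c + sum_i phi_i X_{t+1-i}.
Substitute known values:
  E[X_{t+1} | ...] = (-0.575) * (5)
                   = -2.8750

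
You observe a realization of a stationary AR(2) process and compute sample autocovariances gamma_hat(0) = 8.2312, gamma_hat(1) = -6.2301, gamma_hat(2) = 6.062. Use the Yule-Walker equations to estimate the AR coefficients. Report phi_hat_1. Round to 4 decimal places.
\hat\phi_{1} = -0.4670

The Yule-Walker equations for an AR(p) process read, in matrix form,
  Gamma_p phi = r_p,   with   (Gamma_p)_{ij} = gamma(|i - j|),
                       (r_p)_i = gamma(i),   i,j = 1..p.
Substitute the sample gammas (Toeplitz matrix and right-hand side of size 2):
  Gamma_p = [[8.2312, -6.2301], [-6.2301, 8.2312]]
  r_p     = [-6.2301, 6.062]
Written out:
  8.2312 phi_1 - 6.2301 phi_2 = -6.2301
  -6.2301 phi_1 + 8.2312 phi_2 = 6.062
Solve by Cramer's rule:
  det = gamma(0)^2 - gamma(1)^2 = (8.2312)^2 - (-6.2301)^2 = 67.75265344 - 38.81414601 = 28.93850743
  phi_hat_1 = [gamma(1) gamma(0) - gamma(1) gamma(2)] / det = [(-6.2301)(8.2312) - (-6.2301)(6.062)] / 28.93850743 = -13.51433292 / 28.93850743 = -0.467
  phi_hat_2 = [gamma(0) gamma(2) - gamma(1)^2] / det = [(8.2312)(6.062) - (-6.2301)^2] / 28.93850743 = 11.08338839 / 28.93850743 = 0.383
So phi_hat = [-0.4670, 0.3830].
Therefore phi_hat_1 = -0.4670.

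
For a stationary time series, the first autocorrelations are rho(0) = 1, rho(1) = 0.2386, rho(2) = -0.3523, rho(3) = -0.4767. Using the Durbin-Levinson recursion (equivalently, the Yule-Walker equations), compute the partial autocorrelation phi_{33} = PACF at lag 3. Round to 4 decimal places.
\phi_{33} = -0.3300

The PACF at lag k is phi_{kk}, the last component of the solution
to the Yule-Walker system G_k phi = r_k where
  (G_k)_{ij} = rho(|i - j|), (r_k)_i = rho(i), i,j = 1..k.
Equivalently, Durbin-Levinson gives phi_{kk} iteratively:
  phi_{11} = rho(1)
  phi_{kk} = [rho(k) - sum_{j=1..k-1} phi_{k-1,j} rho(k-j)]
            / [1 - sum_{j=1..k-1} phi_{k-1,j} rho(j)],
  phi_{k,j} = phi_{k-1,j} - phi_{kk} phi_{k-1,k-j},  j = 1..k-1.
Step k = 1:
  phi_11 = rho(1) = 0.2386.
Step k = 2:
  phi_22 = [rho(2) - phi_11 rho(1)] / [1 - phi_11 rho(1)] = [-0.3523 - (0.2386)(0.2386)] / [1 - (0.2386)(0.2386)]
         = -0.40922996 / 0.94307004 = -0.433934.
  Update: phi_21 = phi_11 - phi_22 phi_11 = 0.2386 - (-0.433934)(0.2386) = 0.342137.
Step k = 3:
  phi_33 = [rho(3) - phi_21 rho(2) - phi_22 rho(1)] / [1 - phi_21 rho(1) - phi_22 rho(2)]
    numerator   = -0.4767 - (0.342137)(-0.3523) - (-0.433934)(0.2386) = -0.25262867
    denominator = 1 - (0.342137)(0.2386) - (-0.433934)(-0.3523) = 0.76549133
  phi_33 = -0.25262867 / 0.76549133 = -0.33.
Therefore phi_{33} = -0.3300.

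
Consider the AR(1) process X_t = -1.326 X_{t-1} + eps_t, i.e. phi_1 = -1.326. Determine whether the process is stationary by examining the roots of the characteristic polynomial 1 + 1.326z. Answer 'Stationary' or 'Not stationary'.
\text{Not stationary}

The AR(p) characteristic polynomial is P(z) = 1 + 1.326z.
Stationarity requires all roots to lie outside the unit circle, i.e. |z| > 1 for every root.
This is linear in z: 1 + (1.326) z = 0  =>  z = -1/(1.326) = -0.754148,  |z| = 0.754148.
Moduli of all roots: 0.7541.
All moduli strictly greater than 1? No.
Verdict: Not stationary.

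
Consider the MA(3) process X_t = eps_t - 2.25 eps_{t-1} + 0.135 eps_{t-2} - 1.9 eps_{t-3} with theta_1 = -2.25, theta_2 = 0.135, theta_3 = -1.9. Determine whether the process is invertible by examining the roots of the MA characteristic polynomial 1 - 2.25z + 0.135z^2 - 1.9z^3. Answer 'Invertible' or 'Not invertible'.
\text{Not invertible}

The MA(q) characteristic polynomial is P(z) = 1 - 2.25z + 0.135z^2 - 1.9z^3.
Invertibility requires all roots to lie outside the unit circle, i.e. |z| > 1 for every root.
Degree 3: look for a simple real root z0 first, then factor out (1 - z/z0) and solve the remaining quadratic.
Testing z0 = 0.4: P(0.4) = 1 + (-2.25)(0.4) + (0.135)(0.4)^2 + (-1.9)(0.4)^3
  = 1 + (-0.9) + (0.0216) + (-0.1216) = 0.  So z_0 = 0.4 is a root, |z_0| = 0.4.
Divide out the factor (1 - 2.5 z) = (1 - z/z0) (since 1/z0 = 2.5):
  P(z) = (1 - 2.5 z)(1 + (0.25) z + (0.76) z^2)
  [check: z-coef 0.25 - (2.5) = -2.25; z^2-coef 0.76 - (2.5)(0.25) = 0.135; z^3-coef -(2.5)(0.76) = -1.9.]
Remaining roots from the quadratic factor 1 + (0.25) z + (0.76) z^2:
  Set 1 + (0.25) z + (0.76) z^2 = 0, i.e. a z^2 + b z + c = 0 with a = 0.76, b = 0.25, c = 1.
  Discriminant D = b^2 - 4ac = (0.25)^2 - 4*(0.76)*1 = 0.0625 - (3.04) = -2.9775.
  D < 0, so the roots are the complex-conjugate pair z = (-b +/- i sqrt(-D)) / (2a) = -0.1645 +/- 1.1352i.
  For a conjugate pair |z|^2 = z * conj(z) = (product of roots) = c/a = 1/(0.76) = 1.315789, so |z| = sqrt(1.315789) = 1.1471 for both roots.
Moduli of all roots: 0.4000, 1.1471, 1.1471.
All moduli strictly greater than 1? No.
Verdict: Not invertible.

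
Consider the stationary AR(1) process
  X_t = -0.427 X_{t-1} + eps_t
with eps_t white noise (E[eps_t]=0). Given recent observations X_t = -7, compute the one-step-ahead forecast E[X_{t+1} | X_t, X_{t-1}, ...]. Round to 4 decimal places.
E[X_{t+1} \mid \mathcal F_t] = 2.9890

For an AR(p) model X_t = c + sum_i phi_i X_{t-i} + eps_t, the
one-step-ahead conditional mean is
  E[X_{t+1} | X_t, ...] = c + sum_i phi_i X_{t+1-i}.
Substitute known values:
  E[X_{t+1} | ...] = (-0.427) * (-7)
                   = 2.9890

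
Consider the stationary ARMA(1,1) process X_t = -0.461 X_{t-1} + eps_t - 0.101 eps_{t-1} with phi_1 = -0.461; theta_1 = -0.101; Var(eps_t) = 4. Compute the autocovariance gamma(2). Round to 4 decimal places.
\gamma(2) = 1.3773

Multiply the model equation by X_{t-k} and take expectations. With theta_0 = psi_0 = 1 and psi_j the MA(infinity) weights, this gives
  gamma(k) - sum_i phi_i gamma(k-i) = c_k,
  c_k = sigma^2 * sum_{j=k..q} theta_j psi_{j-k}   (c_k = 0 for k > q),
using gamma(-m) = gamma(m).
psi-weights needed (psi_j = theta_j + sum_i phi_i psi_{j-i}):
  psi_1 = theta_1 + phi_1 = -0.101 + (-0.461) = -0.562
Right-hand sides:
  c_0 = sigma^2 (1 + theta_1 psi_1) = 4 * (1 + (-0.101)(-0.562)) = 4 * 1.056762 = 4.227048
  c_1 = sigma^2 theta_1 = 4 * (-0.101) = -0.404
  c_2 = 0
Equations for k = 0 and k = 1 (AR order 1):
  gamma(0) = phi_1 gamma(1) + c_0
  gamma(1) = phi_1 gamma(0) + c_1
Substituting the second into the first: gamma(0) (1 - phi_1^2) = c_0 + phi_1 c_1, so
  gamma(0) = (c_0 + phi_1 c_1) / (1 - phi_1^2) = (4.227048 + (-0.461)(-0.404)) / (1 - (-0.461)^2) = 4.413292 / 0.787479 = 5.60433.
  gamma(1) = phi_1 gamma(0) + c_1 = (-0.461)(5.60433) + (-0.404) = -2.987596.
For k = 2 (> q): gamma(2) = phi_1 gamma(1) = (-0.461)(-2.987596) = 1.377282.
Therefore gamma(2) = 1.3773 (to 4 decimal places).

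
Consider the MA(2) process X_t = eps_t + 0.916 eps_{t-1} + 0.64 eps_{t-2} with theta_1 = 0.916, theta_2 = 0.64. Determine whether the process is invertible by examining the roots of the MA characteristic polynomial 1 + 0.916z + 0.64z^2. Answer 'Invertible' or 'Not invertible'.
\text{Invertible}

The MA(q) characteristic polynomial is P(z) = 1 + 0.916z + 0.64z^2.
Invertibility requires all roots to lie outside the unit circle, i.e. |z| > 1 for every root.
Set 1 + (0.916) z + (0.64) z^2 = 0, i.e. a z^2 + b z + c = 0 with a = 0.64, b = 0.916, c = 1.
Discriminant D = b^2 - 4ac = (0.916)^2 - 4*(0.64)*1 = 0.839056 - (2.56) = -1.720944.
D < 0, so the roots are the complex-conjugate pair z = (-b +/- i sqrt(-D)) / (2a) = -0.7156 +/- 1.0249i.
For a conjugate pair |z|^2 = z * conj(z) = (product of roots) = c/a = 1/(0.64) = 1.5625, so |z| = sqrt(1.5625) = 1.25 for both roots.
Moduli of all roots: 1.2500, 1.2500.
All moduli strictly greater than 1? Yes.
Verdict: Invertible.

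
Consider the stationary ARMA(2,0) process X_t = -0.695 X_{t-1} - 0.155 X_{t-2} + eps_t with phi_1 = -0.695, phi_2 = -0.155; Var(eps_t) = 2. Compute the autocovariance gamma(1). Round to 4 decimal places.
\gamma(1) = -1.9330

Multiply the model equation by X_{t-k} and take expectations. With theta_0 = psi_0 = 1 and psi_j the MA(infinity) weights, this gives
  gamma(k) - sum_i phi_i gamma(k-i) = c_k,
  c_k = sigma^2 * sum_{j=k..q} theta_j psi_{j-k}   (c_k = 0 for k > q),
using gamma(-m) = gamma(m).
Pure AR (q = 0): c_0 = sigma^2 = 2, c_k = 0 for k >= 1.
Equations for k = 0, 1, 2 (AR order 2, c_2 = 0):
  (E0) gamma(0) = phi_1 gamma(1) + phi_2 gamma(2) + c_0
  (E1) gamma(1) = phi_1 gamma(0) + phi_2 gamma(1) + c_1
  (E2) gamma(2) = phi_1 gamma(1) + phi_2 gamma(0)
From (E1): gamma(1) = A gamma(0) + B with
  A = phi_1 / (1 - phi_2) = -0.695 / 1.155 = -0.601732,   B = c_1 / (1 - phi_2) = 0 / 1.155 = 0.
Insert (E2) into (E0): gamma(0) (1 - phi_2^2) = phi_1 (1 + phi_2) gamma(1) + c_0.
  phi_1 (1 + phi_2) = (-0.695)(0.845) = -0.587275,   1 - phi_2^2 = 0.975975.
Replace gamma(1) by A gamma(0) + B and collect gamma(0):
  gamma(0) [0.975975 - (-0.587275)(-0.601732)] = c_0 = 2
  gamma(0) * 0.622593 = 2
  gamma(0) = 2 / 0.622593 = 3.212371.
  gamma(1) = A gamma(0) = (-0.601732)(3.212371) = -1.932985.
Therefore gamma(1) = -1.9330 (to 4 decimal places).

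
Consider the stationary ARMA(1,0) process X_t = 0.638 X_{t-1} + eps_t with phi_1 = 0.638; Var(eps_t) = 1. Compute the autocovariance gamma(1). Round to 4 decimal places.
\gamma(1) = 1.0760

Multiply the model equation by X_{t-k} and take expectations. With theta_0 = psi_0 = 1 and psi_j the MA(infinity) weights, this gives
  gamma(k) - sum_i phi_i gamma(k-i) = c_k,
  c_k = sigma^2 * sum_{j=k..q} theta_j psi_{j-k}   (c_k = 0 for k > q),
using gamma(-m) = gamma(m).
Pure AR (q = 0): c_0 = sigma^2 = 1, c_k = 0 for k >= 1.
Equations for k = 0 and k = 1 (AR order 1):
  gamma(0) = phi_1 gamma(1) + c_0
  gamma(1) = phi_1 gamma(0) + c_1
Substituting the second into the first: gamma(0) (1 - phi_1^2) = c_0 + phi_1 c_1, so
  gamma(0) = c_0 / (1 - phi_1^2) = 1 / (1 - (0.638)^2) = 1 / 0.592956 = 1.686466.
  gamma(1) = phi_1 gamma(0) = (0.638)(1.686466) = 1.075965.
Therefore gamma(1) = 1.0760 (to 4 decimal places).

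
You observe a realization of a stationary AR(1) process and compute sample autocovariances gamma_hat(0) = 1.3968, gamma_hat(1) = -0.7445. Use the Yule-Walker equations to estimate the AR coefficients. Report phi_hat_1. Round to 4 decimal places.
\hat\phi_{1} = -0.5330

The Yule-Walker equations for an AR(p) process read, in matrix form,
  Gamma_p phi = r_p,   with   (Gamma_p)_{ij} = gamma(|i - j|),
                       (r_p)_i = gamma(i),   i,j = 1..p.
Substitute the sample gammas (Toeplitz matrix and right-hand side of size 1):
  Gamma_p = [[1.3968]]
  r_p     = [-0.7445]
With p = 1 this is the single equation gamma(0) phi_1 = gamma(1):
  phi_hat_1 = gamma(1) / gamma(0) = -0.7445 / 1.3968 = -0.5330.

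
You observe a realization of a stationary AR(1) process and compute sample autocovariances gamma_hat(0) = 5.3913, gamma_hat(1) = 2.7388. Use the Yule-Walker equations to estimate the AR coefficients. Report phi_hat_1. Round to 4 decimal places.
\hat\phi_{1} = 0.5080

The Yule-Walker equations for an AR(p) process read, in matrix form,
  Gamma_p phi = r_p,   with   (Gamma_p)_{ij} = gamma(|i - j|),
                       (r_p)_i = gamma(i),   i,j = 1..p.
Substitute the sample gammas (Toeplitz matrix and right-hand side of size 1):
  Gamma_p = [[5.3913]]
  r_p     = [2.7388]
With p = 1 this is the single equation gamma(0) phi_1 = gamma(1):
  phi_hat_1 = gamma(1) / gamma(0) = 2.7388 / 5.3913 = 0.5080.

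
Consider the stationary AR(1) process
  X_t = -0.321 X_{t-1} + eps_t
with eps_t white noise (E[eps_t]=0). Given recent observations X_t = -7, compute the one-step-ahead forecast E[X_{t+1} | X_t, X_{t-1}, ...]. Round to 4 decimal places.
E[X_{t+1} \mid \mathcal F_t] = 2.2470

For an AR(p) model X_t = c + sum_i phi_i X_{t-i} + eps_t, the
one-step-ahead conditional mean is
  E[X_{t+1} | X_t, ...] = c + sum_i phi_i X_{t+1-i}.
Substitute known values:
  E[X_{t+1} | ...] = (-0.321) * (-7)
                   = 2.2470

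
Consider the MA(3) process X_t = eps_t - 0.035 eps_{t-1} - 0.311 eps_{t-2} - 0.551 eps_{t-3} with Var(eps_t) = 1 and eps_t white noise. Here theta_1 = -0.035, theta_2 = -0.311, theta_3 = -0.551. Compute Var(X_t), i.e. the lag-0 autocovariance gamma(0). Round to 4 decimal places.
\gamma(0) = 1.4015

For an MA(q) process X_t = eps_t + sum_i theta_i eps_{t-i} with
Var(eps_t) = sigma^2, the variance is
  gamma(0) = sigma^2 * (1 + sum_i theta_i^2).
  sum_i theta_i^2 = (-0.035)^2 + (-0.311)^2 + (-0.551)^2 = 0.001225 + 0.096721 + 0.303601 = 0.401547.
  gamma(0) = 1 * (1 + 0.401547) = 1 * 1.401547 = 1.401547, which rounds to 1.4015.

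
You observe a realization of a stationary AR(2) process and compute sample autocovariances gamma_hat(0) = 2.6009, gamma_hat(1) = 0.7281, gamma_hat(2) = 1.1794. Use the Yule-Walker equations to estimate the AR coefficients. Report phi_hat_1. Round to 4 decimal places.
\hat\phi_{1} = 0.1660

The Yule-Walker equations for an AR(p) process read, in matrix form,
  Gamma_p phi = r_p,   with   (Gamma_p)_{ij} = gamma(|i - j|),
                       (r_p)_i = gamma(i),   i,j = 1..p.
Substitute the sample gammas (Toeplitz matrix and right-hand side of size 2):
  Gamma_p = [[2.6009, 0.7281], [0.7281, 2.6009]]
  r_p     = [0.7281, 1.1794]
Written out:
  2.6009 phi_1 + 0.7281 phi_2 = 0.7281
  0.7281 phi_1 + 2.6009 phi_2 = 1.1794
Solve by Cramer's rule:
  det = gamma(0)^2 - gamma(1)^2 = (2.6009)^2 - (0.7281)^2 = 6.76468081 - 0.53012961 = 6.2345512
  phi_hat_1 = [gamma(1) gamma(0) - gamma(1) gamma(2)] / det = [(0.7281)(2.6009) - (0.7281)(1.1794)] / 6.2345512 = 1.03499415 / 6.2345512 = 0.166
  phi_hat_2 = [gamma(0) gamma(2) - gamma(1)^2] / det = [(2.6009)(1.1794) - (0.7281)^2] / 6.2345512 = 2.53737185 / 6.2345512 = 0.407
So phi_hat = [0.1660, 0.4070].
Therefore phi_hat_1 = 0.1660.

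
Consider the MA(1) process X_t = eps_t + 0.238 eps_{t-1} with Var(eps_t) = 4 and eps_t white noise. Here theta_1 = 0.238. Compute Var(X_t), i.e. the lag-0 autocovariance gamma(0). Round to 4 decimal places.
\gamma(0) = 4.2266

For an MA(q) process X_t = eps_t + sum_i theta_i eps_{t-i} with
Var(eps_t) = sigma^2, the variance is
  gamma(0) = sigma^2 * (1 + sum_i theta_i^2).
  sum_i theta_i^2 = (0.238)^2 = 0.056644.
  gamma(0) = 4 * (1 + 0.056644) = 4 * 1.056644 = 4.226576, which rounds to 4.2266.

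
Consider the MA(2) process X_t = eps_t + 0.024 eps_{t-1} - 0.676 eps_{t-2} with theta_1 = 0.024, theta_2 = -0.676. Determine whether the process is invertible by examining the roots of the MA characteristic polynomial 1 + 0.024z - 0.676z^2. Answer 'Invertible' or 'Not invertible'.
\text{Invertible}

The MA(q) characteristic polynomial is P(z) = 1 + 0.024z - 0.676z^2.
Invertibility requires all roots to lie outside the unit circle, i.e. |z| > 1 for every root.
Set 1 + (0.024) z + (-0.676) z^2 = 0, i.e. a z^2 + b z + c = 0 with a = -0.676, b = 0.024, c = 1.
Discriminant D = b^2 - 4ac = (0.024)^2 - 4*(-0.676)*1 = 0.000576 - (-2.704) = 2.704576.
D >= 0, so the roots are real: z = (-b +/- sqrt(D)) / (2a) = (-0.024 +/- 1.64456) / (-1.352).
  z_1 = (-0.024 + 1.64456) / (-1.352) = -1.1986,   |z_1| = 1.1986.
  z_2 = (-0.024 - 1.64456) / (-1.352) = 1.2341,   |z_2| = 1.2341.
Moduli of all roots: 1.1986, 1.2341.
All moduli strictly greater than 1? Yes.
Verdict: Invertible.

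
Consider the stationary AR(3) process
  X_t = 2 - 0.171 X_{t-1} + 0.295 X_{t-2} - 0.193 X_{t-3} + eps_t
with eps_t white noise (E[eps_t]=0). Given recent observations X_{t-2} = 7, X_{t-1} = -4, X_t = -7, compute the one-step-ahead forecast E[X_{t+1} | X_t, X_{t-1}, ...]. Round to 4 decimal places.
E[X_{t+1} \mid \mathcal F_t] = 0.6660

For an AR(p) model X_t = c + sum_i phi_i X_{t-i} + eps_t, the
one-step-ahead conditional mean is
  E[X_{t+1} | X_t, ...] = c + sum_i phi_i X_{t+1-i}.
Substitute known values:
  E[X_{t+1} | ...] = 2 + (-0.171) * (-7) + (0.295) * (-4) + (-0.193) * (7)
                   = 0.6660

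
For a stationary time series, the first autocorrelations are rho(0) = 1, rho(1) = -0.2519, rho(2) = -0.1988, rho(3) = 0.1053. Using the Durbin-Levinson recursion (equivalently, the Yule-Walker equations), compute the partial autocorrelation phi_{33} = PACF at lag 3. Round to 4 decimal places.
\phi_{33} = -0.0340

The PACF at lag k is phi_{kk}, the last component of the solution
to the Yule-Walker system G_k phi = r_k where
  (G_k)_{ij} = rho(|i - j|), (r_k)_i = rho(i), i,j = 1..k.
Equivalently, Durbin-Levinson gives phi_{kk} iteratively:
  phi_{11} = rho(1)
  phi_{kk} = [rho(k) - sum_{j=1..k-1} phi_{k-1,j} rho(k-j)]
            / [1 - sum_{j=1..k-1} phi_{k-1,j} rho(j)],
  phi_{k,j} = phi_{k-1,j} - phi_{kk} phi_{k-1,k-j},  j = 1..k-1.
Step k = 1:
  phi_11 = rho(1) = -0.2519.
Step k = 2:
  phi_22 = [rho(2) - phi_11 rho(1)] / [1 - phi_11 rho(1)] = [-0.1988 - (-0.2519)(-0.2519)] / [1 - (-0.2519)(-0.2519)]
         = -0.26225361 / 0.93654639 = -0.280022.
  Update: phi_21 = phi_11 - phi_22 phi_11 = -0.2519 - (-0.280022)(-0.2519) = -0.322438.
Step k = 3:
  phi_33 = [rho(3) - phi_21 rho(2) - phi_22 rho(1)] / [1 - phi_21 rho(1) - phi_22 rho(2)]
    numerator   = 0.1053 - (-0.322438)(-0.1988) - (-0.280022)(-0.2519) = -0.02933813
    denominator = 1 - (-0.322438)(-0.2519) - (-0.280022)(-0.1988) = 0.8631096
  phi_33 = -0.02933813 / 0.8631096 = -0.034.
Therefore phi_{33} = -0.0340.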